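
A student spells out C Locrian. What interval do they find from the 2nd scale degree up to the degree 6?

P5

The scale runs C Db Eb F Gb Ab Bb.
The 2nd scale degree is Db and the scale degree 6 is Ab.
Db up to Ab spans 5 letter names and 7 semitones — a perfect fifth.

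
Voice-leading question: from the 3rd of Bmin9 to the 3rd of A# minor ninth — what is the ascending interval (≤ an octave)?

major 7th

Bmin9 has D as its 3rd, and A# minor ninth has C# as its 3rd.
From D to C# is 11 semitones, exactly the major seventh.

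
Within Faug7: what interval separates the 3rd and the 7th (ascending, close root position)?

F7#5 (F augmented seventh): F A C♯ E♭.
The 3rd is A and the 7th is E♭.
A up to E♭ is 6 semitones, a half step narrower than a perfect fifth, so the interval is diminished.

diminished fifth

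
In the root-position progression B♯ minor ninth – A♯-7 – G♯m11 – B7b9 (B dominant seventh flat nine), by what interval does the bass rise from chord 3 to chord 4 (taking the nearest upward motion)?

The roots are G♯ and B.
3 letter names make it a third; at 3 semitones (a half step narrower than major) the quality is minor.

minor third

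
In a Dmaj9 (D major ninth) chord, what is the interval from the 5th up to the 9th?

Dmaj9 is spelled D-F#-A-C#-E.
That puts A below E.
A up to E spans 5 letter names and 7 semitones — a perfect fifth.

perfect fifth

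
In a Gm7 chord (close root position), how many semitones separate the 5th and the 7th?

Spelling the chord: G Bb D F.
D to F is a minor third: 3 semitones.

3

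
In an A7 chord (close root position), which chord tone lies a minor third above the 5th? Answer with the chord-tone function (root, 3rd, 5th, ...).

A7: A, C#, E, G.
The 5th is E. A minor third above E is G.
G is the chord's 7th.

7th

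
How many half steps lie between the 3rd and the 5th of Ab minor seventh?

The chord tones of Abmin7 are Ab–Cb–Eb–Gb.
Cb to Eb is a major third: 4 semitones.

4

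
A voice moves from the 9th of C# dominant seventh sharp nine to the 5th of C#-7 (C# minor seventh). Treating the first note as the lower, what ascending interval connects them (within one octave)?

diminished fourth

C# dominant seventh sharp nine has D## as its 9th, and C#-7 (C# minor seventh) has G# as its 5th.
From D## to G#: 4 semitones over a fourth = diminished.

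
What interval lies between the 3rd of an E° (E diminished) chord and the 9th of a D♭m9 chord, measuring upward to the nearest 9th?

The 3rd of E° (E diminished) is G; the 9th of D♭m9 is E♭.
6 letter names make it a sixth; at 8 semitones (a half step narrower than major) the quality is minor.

minor sixth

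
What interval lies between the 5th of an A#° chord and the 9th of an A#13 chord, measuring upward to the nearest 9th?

A#° has E as its 5th, and A#13 has B# as its 9th.
From E to B#: 8 semitones over a fifth = augmented.

augmented 5th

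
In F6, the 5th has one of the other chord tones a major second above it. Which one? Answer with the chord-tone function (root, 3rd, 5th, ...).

6th

Spelling the chord: F–A–C–D.
The 5th is C. A major second above C is D.
D is the chord's 6th.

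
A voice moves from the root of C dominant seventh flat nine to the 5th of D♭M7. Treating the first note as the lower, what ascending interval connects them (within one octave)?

C dominant seventh flat nine has C as its root, and D♭M7 has A♭ as its 5th.
From C to A♭: 8 semitones over a sixth = minor.

minor sixth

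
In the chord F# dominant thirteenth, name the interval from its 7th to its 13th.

F#13 is spelled F#–A#–C#–E–G#–D#.
7th = E; 13th = D#.
From E to D# is 11 semitones, exactly the major seventh.

major 7th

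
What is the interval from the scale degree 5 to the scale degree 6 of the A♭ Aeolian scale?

A♭ natural minor: A♭ B♭ C♭ D♭ E♭ F♭ G♭.
Scale degree 5 = E♭; 6th scale degree = F♭.
From E♭ to F♭: 1 semitone over a second = minor.

minor 2nd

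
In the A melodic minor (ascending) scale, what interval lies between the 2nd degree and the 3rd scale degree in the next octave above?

m9

The scale runs A B C D E F# G#.
That puts B below C.
From B to C: 13 semitones over a ninth = minor.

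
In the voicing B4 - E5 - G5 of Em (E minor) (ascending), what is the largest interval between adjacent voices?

P4

Adjacent intervals: B4→E5 = perfect fourth; E5→G5 = minor third.
The largest is B4 to E5, a perfect fourth (5 semitones).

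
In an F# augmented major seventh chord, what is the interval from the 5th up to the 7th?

Spelling the chord: F#–A#–C##–E#.
That puts C## below E#.
From C## to E#: 3 semitones over a third = minor.

minor third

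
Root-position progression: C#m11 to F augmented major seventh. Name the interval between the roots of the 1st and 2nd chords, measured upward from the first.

The roots are C# and F.
4 letter names make it a fourth; at 4 semitones (a half step narrower than perfect) the quality is diminished.

diminished fourth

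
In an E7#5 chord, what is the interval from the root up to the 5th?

A5

E+7 is spelled E-G♯-B♯-D.
That puts E below B♯.
From E to B♯: 8 semitones over a fifth = augmented.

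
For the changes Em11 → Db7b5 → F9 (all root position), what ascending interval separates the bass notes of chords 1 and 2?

The roots are E and Db.
E up to Db is 9 semitones, a whole step narrower than a major seventh, so the interval is diminished.

diminished 7th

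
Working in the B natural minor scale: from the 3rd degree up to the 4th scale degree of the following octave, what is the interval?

major 9th

The scale runs B C♯ D E F♯ G A.
The 3rd degree is D and the 4th scale degree (up an octave) is E.
D up to E spans 9 letter names and 14 semitones — a major ninth.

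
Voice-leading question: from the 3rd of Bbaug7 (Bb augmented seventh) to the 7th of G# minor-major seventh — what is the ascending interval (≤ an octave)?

The 3rd of Bbaug7 (Bb augmented seventh) is D; the 7th of G# minor-major seventh is F##.
3 letter names make it a third; at 5 semitones (a half step wider than major) the quality is augmented.

augmented 3rd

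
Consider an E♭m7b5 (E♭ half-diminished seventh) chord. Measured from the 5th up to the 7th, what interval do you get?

major third

E♭ half-diminished seventh: E♭–G♭–B𝄫–D♭.
The 5th is B𝄫 and the 7th is D♭.
B𝄫 up to D♭ spans 3 letter names and 4 semitones — a major third.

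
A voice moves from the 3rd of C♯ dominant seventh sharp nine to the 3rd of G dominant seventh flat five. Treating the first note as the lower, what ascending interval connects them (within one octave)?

C♯ dominant seventh sharp nine has E♯ as its 3rd, and G dominant seventh flat five has B as its 3rd.
E♯ up to B is 6 semitones, a half step narrower than a perfect fifth, so the interval is diminished.

d5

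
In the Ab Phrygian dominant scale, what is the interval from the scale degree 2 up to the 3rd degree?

augmented second

Ab phrygian dominant: Ab Bbb C Db Eb Fb Gb.
Scale degree 2 = Bbb; scale degree 3 = C.
From Bbb to C: 3 semitones over a second = augmented.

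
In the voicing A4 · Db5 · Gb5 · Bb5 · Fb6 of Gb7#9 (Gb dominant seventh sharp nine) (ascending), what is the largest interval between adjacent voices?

d5

Adjacent intervals: A4→Db5 = diminished fourth; Db5→Gb5 = perfect fourth; Gb5→Bb5 = major third; Bb5→Fb6 = diminished fifth.
The largest is Bb5 to Fb6, a diminished fifth (6 semitones).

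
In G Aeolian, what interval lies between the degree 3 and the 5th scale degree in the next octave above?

major tenth

The scale runs G A Bb C D Eb F.
The degree 3 is Bb and the 5th degree (up an octave) is D.
Bb up to D spans 10 letter names and 16 semitones — a major tenth.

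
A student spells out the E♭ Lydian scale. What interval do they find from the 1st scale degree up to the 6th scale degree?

E♭ lydian: E♭ F G A B♭ C D.
So we need the interval from E♭ up to C.
From E♭ to C is 9 semitones, exactly the major sixth.

M6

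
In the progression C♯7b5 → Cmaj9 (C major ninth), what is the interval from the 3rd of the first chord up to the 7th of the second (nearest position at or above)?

diminished fifth

The 3rd of C♯7b5 is E♯; the 7th of Cmaj9 (C major ninth) is B.
E♯ up to B is 6 semitones, a half step narrower than a perfect fifth, so the interval is diminished.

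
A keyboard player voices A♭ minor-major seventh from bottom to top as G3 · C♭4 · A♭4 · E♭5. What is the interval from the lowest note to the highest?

minor 13th

The outer voices are G3 and E♭5.
From G to E♭: 20 semitones over a thirteenth = minor.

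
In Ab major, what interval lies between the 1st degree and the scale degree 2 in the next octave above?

major ninth

The scale runs Ab Bb C Db Eb F G.
1st degree = Ab; 2nd degree (up an octave) = Bb.
From Ab to Bb is 14 semitones, exactly the major ninth.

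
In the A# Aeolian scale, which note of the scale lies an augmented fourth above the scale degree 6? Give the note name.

B#

The scale is A# B# C# D# E# F# G#.
The scale degree 6 is F#; an augmented fourth above that is B# — scale degree 2.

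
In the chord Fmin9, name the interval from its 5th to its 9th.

Fmin9 (F minor ninth): F-Ab-C-Eb-G.
So we need the interval from C up to G.
Counting 5 letters and 7 half steps from C gives a perfect fifth.

perfect fifth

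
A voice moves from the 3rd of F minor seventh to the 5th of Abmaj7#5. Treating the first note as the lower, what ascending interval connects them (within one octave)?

A5

The 3rd of F minor seventh is Ab; the 5th of Abmaj7#5 is E.
Ab up to E is 8 semitones, a half step wider than a perfect fifth, so the interval is augmented.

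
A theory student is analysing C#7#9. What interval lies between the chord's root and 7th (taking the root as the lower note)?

Spelling the chord: C# E# G# B D##.
Root = C#; 7th = B.
7 letter names make it a seventh; at 10 semitones (a half step narrower than major) the quality is minor.

minor seventh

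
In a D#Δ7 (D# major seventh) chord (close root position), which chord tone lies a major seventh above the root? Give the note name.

D#maj7 (D# major seventh) is spelled D#–F##–A#–C##.
The root is D#. A major seventh above D# is C##.
C## is the chord's 7th.

C##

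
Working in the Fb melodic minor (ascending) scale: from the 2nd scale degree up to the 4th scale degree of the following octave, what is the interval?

The scale runs Fb Gb Abb Bbb Cb Db Eb.
That puts Gb below Bbb.
From Gb to Bbb: 15 semitones over a tenth = minor.

minor tenth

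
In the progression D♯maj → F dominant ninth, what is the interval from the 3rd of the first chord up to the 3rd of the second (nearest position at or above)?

diminished third

The 3rd of D♯maj is F𝄪; the 3rd of F dominant ninth is A.
From F𝄪 to A: 2 semitones over a third = diminished.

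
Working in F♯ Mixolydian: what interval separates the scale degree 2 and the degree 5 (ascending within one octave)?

The scale runs F♯ G♯ A♯ B C♯ D♯ E.
That puts G♯ below C♯.
Counting 4 letters and 5 half steps from G♯ gives a perfect fourth.

perfect fourth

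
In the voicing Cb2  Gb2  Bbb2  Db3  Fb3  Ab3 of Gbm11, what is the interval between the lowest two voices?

perfect 5th

Those voices are Cb2 and Gb2.
From Cb to Gb is 7 semitones, exactly the perfect fifth.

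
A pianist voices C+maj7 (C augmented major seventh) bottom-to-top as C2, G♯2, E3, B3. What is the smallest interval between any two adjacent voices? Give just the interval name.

perfect fifth

Adjacent intervals: C2→G♯2 = augmented fifth; G♯2→E3 = minor sixth; E3→B3 = perfect fifth.
The smallest is E3 to B3, a perfect fifth (7 semitones).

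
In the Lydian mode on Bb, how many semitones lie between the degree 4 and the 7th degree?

The scale is Bb C D E F G A.
E up to A is a perfect fourth — 5 semitones.

5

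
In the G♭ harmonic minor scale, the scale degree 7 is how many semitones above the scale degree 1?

11

The scale is G♭ A♭ B𝄫 C♭ D♭ E𝄫 F.
G♭ up to F is a major seventh — 11 semitones.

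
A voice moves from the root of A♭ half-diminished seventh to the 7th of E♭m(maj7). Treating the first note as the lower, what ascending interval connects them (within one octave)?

The root of A♭ half-diminished seventh is A♭; the 7th of E♭m(maj7) is D.
4 letter names make it a fourth; at 6 semitones (a half step wider than perfect) the quality is augmented.

A4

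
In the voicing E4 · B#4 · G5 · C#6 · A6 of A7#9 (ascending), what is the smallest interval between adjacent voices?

Adjacent intervals: E4→B#4 = augmented fifth; B#4→G5 = diminished sixth; G5→C#6 = augmented fourth; C#6→A6 = minor sixth.
The smallest is G5 to C#6, an augmented fourth (6 semitones).

augmented fourth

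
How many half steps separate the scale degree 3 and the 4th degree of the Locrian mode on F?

The scale is F G♭ A♭ B♭ C♭ D♭ E♭.
A♭ up to B♭ is a major second — 2 semitones.

2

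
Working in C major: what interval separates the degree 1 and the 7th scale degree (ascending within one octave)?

Spelling C major: C D E F G A B.
Degree 1 = C; 7th scale degree = B.
From C to B is 11 semitones, exactly the major seventh.

M7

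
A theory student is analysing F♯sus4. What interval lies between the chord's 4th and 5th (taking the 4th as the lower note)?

Spelling the chord: F♯–B–C♯.
4th = B; 5th = C♯.
From B to C♯ is 2 semitones, exactly the major second.

M2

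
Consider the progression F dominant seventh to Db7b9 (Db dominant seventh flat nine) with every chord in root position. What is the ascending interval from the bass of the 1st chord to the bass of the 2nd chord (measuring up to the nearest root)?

minor 6th

The roots are F and Db.
6 letter names make it a sixth; at 8 semitones (a half step narrower than major) the quality is minor.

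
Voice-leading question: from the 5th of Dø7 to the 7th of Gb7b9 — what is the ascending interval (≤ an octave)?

Dø7 has Ab as its 5th, and Gb7b9 has Fb as its 7th.
Ab up to Fb is 8 semitones, a half step narrower than a major sixth, so the interval is minor.

minor sixth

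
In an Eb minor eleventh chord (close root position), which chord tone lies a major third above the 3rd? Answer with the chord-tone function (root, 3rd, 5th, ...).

Spelling the chord: Eb-Gb-Bb-Db-F-Ab.
The 3rd is Gb. A major third above Gb is Bb.
Bb is the chord's 5th.

5th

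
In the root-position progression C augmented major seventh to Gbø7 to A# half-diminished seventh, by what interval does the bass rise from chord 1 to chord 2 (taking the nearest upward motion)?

The roots are C and Gb.
5 letter names make it a fifth; at 6 semitones (a half step narrower than perfect) the quality is diminished.

diminished 5th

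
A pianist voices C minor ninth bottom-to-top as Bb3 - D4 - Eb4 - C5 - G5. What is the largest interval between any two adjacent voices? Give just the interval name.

major sixth

Adjacent intervals: Bb3→D4 = major third; D4→Eb4 = minor second; Eb4→C5 = major sixth; C5→G5 = perfect fifth.
The largest is Eb4 to C5, a major sixth (9 semitones).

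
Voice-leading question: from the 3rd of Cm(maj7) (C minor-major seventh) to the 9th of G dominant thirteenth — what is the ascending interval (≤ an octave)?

A4

Cm(maj7) (C minor-major seventh) has E♭ as its 3rd, and G dominant thirteenth has A as its 9th.
4 letter names make it a fourth; at 6 semitones (a half step wider than perfect) the quality is augmented.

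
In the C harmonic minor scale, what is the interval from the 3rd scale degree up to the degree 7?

C harmonic minor: C D E♭ F G A♭ B.
That puts E♭ below B.
5 letter names make it a fifth; at 8 semitones (a half step wider than perfect) the quality is augmented.

augmented fifth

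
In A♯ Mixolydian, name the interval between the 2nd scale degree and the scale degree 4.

The scale runs A♯ B♯ C𝄪 D♯ E♯ F𝄪 G♯.
So we need the interval from B♯ up to D♯.
B♯ up to D♯ is 3 semitones, a half step narrower than a major third, so the interval is minor.

minor 3rd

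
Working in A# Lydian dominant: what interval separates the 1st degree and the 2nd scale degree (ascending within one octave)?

Spelling A# Lydian dominant: A# B# C## D## E# F## G#.
The 1st degree is A# and the scale degree 2 is B#.
A# up to B# spans 2 letter names and 2 semitones — a major second.

major second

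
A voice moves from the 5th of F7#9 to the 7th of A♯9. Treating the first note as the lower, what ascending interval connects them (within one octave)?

The 5th of F7#9 is C; the 7th of A♯9 is G♯.
From C to G♯: 8 semitones over a fifth = augmented.

augmented fifth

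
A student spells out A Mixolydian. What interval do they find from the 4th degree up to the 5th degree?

major second

The scale runs A B C# D E F# G.
So we need the interval from D up to E.
D up to E spans 2 letter names and 2 semitones — a major second.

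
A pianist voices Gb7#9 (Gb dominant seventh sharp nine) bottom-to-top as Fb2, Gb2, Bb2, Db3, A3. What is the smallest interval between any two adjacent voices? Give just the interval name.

major 2nd

Adjacent intervals: Fb2→Gb2 = major second; Gb2→Bb2 = major third; Bb2→Db3 = minor third; Db3→A3 = augmented fifth.
The smallest is Fb2 to Gb2, a major second (2 semitones).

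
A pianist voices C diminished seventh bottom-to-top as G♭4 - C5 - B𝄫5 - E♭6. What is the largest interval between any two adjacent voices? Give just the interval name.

Adjacent intervals: G♭4→C5 = augmented fourth; C5→B𝄫5 = diminished seventh; B𝄫5→E♭6 = augmented fourth.
The largest is C5 to B𝄫5, a diminished seventh (9 semitones).

d7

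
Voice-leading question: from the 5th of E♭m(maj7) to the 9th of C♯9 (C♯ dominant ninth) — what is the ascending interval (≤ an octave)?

augmented 3rd

E♭m(maj7) has B♭ as its 5th, and C♯9 (C♯ dominant ninth) has D♯ as its 9th.
B♭ up to D♯ is 5 semitones, a half step wider than a major third, so the interval is augmented.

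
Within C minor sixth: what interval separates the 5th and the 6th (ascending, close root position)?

C minor sixth: C, Eb, G, A.
5th = G; 6th = A.
Counting 2 letters and 2 half steps from G gives a major second.

major second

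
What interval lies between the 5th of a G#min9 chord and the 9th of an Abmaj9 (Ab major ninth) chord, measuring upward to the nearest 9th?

diminished sixth

G#min9 has D# as its 5th, and Abmaj9 (Ab major ninth) has Bb as its 9th.
D# up to Bb is 7 semitones, a whole step narrower than a major sixth, so the interval is diminished.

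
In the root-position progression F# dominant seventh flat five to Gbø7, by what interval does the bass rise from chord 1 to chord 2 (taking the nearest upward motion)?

The roots are F# and Gb.
2 letter names make it a second; at 0 semitones (a whole step narrower than major) the quality is diminished.

diminished second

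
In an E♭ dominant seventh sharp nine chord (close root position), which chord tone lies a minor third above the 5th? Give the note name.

The chord tones of E♭7#9 are E♭ G B♭ D♭ F♯.
The 5th is B♭. A minor third above B♭ is D♭.
D♭ is the chord's 7th.

Db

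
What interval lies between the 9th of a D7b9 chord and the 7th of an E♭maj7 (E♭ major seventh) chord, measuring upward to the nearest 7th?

The 9th of D7b9 is E♭; the 7th of E♭maj7 (E♭ major seventh) is D.
E♭ up to D spans 7 letter names and 11 semitones — a major seventh.

major seventh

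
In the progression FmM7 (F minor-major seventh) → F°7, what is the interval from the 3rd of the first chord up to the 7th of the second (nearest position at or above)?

FmM7 (F minor-major seventh) has A♭ as its 3rd, and F°7 has E𝄫 as its 7th.
A♭ up to E𝄫 is 6 semitones, a half step narrower than a perfect fifth, so the interval is diminished.

diminished 5th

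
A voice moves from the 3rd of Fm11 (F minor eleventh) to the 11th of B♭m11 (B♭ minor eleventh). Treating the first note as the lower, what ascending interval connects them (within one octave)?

The 3rd of Fm11 (F minor eleventh) is A♭; the 11th of B♭m11 (B♭ minor eleventh) is E♭.
Counting 5 letters and 7 half steps from A♭ gives a perfect fifth.

perfect fifth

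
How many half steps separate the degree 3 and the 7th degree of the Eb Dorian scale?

The scale is Eb F Gb Ab Bb C Db.
Gb up to Db is a perfect fifth — 7 semitones.

7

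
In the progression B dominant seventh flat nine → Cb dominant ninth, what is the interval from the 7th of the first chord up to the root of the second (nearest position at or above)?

diminished third

B dominant seventh flat nine has A as its 7th, and Cb dominant ninth has Cb as its root.
3 letter names make it a third; at 2 semitones (a whole step narrower than major) the quality is diminished.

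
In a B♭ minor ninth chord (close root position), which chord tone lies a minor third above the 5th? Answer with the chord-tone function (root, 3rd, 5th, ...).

The chord tones of B♭m9 (B♭ minor ninth) are B♭–D♭–F–A♭–C.
The 5th is F. A minor third above F is A♭.
A♭ is the chord's 7th.

7th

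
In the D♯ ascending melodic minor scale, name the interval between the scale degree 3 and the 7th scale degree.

augmented 5th

D♯ melodic minor: D♯ E♯ F♯ G♯ A♯ B♯ C𝄪.
The scale degree 3 is F♯ and the 7th degree is C𝄪.
5 letter names make it a fifth; at 8 semitones (a half step wider than perfect) the quality is augmented.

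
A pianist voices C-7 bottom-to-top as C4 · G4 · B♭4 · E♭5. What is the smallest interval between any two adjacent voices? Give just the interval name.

minor third

Adjacent intervals: C4→G4 = perfect fifth; G4→B♭4 = minor third; B♭4→E♭5 = perfect fourth.
The smallest is G4 to B♭4, a minor third (3 semitones).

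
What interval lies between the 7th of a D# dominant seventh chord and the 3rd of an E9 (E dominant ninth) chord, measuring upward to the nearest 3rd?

P5

The 7th of D# dominant seventh is C#; the 3rd of E9 (E dominant ninth) is G#.
C# up to G# spans 5 letter names and 7 semitones — a perfect fifth.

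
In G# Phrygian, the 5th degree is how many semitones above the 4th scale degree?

The scale is G# A B C# D# E F#.
C# up to D# is a major second — 2 semitones.

2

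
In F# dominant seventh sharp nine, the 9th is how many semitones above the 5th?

8

F# dominant seventh sharp nine is spelled F#, A#, C#, E, G##.
C# to G## is an augmented fifth: 8 semitones.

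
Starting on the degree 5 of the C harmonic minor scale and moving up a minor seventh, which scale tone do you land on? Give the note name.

The scale is C D E♭ F G A♭ B.
The degree 5 is G; a minor seventh above that is F — scale degree 4.

F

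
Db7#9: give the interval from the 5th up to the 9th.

augmented fifth

Db7#9 (Db dominant seventh sharp nine): Db F Ab Cb E.
That puts Ab below E.
5 letter names make it a fifth; at 8 semitones (a half step wider than perfect) the quality is augmented.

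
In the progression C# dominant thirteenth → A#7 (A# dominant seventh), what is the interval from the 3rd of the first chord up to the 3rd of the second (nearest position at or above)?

major sixth

C# dominant thirteenth has E# as its 3rd, and A#7 (A# dominant seventh) has C## as its 3rd.
Counting 6 letters and 9 half steps from E# gives a major sixth.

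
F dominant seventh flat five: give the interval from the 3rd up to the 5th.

diminished third

F7b5 is spelled F A Cb Eb.
3rd = A; 5th = Cb.
From A to Cb: 2 semitones over a third = diminished.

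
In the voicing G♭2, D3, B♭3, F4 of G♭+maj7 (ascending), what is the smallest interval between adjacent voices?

perfect fifth

Adjacent intervals: G♭2→D3 = augmented fifth; D3→B♭3 = minor sixth; B♭3→F4 = perfect fifth.
The smallest is B♭3 to F4, a perfect fifth (7 semitones).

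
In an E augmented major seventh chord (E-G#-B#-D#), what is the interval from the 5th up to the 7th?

minor 3rd

So we need the interval from B# up to D#.
3 letter names make it a third; at 3 semitones (a half step narrower than major) the quality is minor.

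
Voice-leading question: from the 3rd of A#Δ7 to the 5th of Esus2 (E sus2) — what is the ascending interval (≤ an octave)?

A#Δ7 has C## as its 3rd, and Esus2 (E sus2) has B as its 5th.
C## up to B is 9 semitones, a whole step narrower than a major seventh, so the interval is diminished.

diminished 7th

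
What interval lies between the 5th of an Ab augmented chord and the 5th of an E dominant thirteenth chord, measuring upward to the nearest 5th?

perfect fifth

The 5th of Ab augmented is E; the 5th of E dominant thirteenth is B.
Counting 5 letters and 7 half steps from E gives a perfect fifth.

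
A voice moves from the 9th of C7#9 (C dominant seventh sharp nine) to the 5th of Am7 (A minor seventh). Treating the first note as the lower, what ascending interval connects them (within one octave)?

minor second

The 9th of C7#9 (C dominant seventh sharp nine) is D♯; the 5th of Am7 (A minor seventh) is E.
From D♯ to E: 1 semitone over a second = minor.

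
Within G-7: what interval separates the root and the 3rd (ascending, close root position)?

Gmin7 is spelled G–Bb–D–F.
Root = G; 3rd = Bb.
From G to Bb: 3 semitones over a third = minor.

minor third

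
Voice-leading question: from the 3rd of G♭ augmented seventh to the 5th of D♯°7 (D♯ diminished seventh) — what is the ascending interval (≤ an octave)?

The 3rd of G♭ augmented seventh is B♭; the 5th of D♯°7 (D♯ diminished seventh) is A.
Counting 7 letters and 11 half steps from B♭ gives a major seventh.

major seventh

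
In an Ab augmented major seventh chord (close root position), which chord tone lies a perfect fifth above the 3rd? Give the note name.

G

Spelling the chord: Ab C E G.
The 3rd is C. A perfect fifth above C is G.
G is the chord's 7th.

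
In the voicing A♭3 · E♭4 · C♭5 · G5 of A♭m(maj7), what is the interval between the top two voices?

augmented fifth

Those voices are C♭5 and G5.
C♭ up to G is 8 semitones, a half step wider than a perfect fifth, so the interval is augmented.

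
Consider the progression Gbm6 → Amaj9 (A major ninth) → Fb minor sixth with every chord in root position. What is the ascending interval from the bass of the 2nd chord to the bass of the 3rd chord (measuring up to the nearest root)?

diminished sixth

The roots are A and Fb.
6 letter names make it a sixth; at 7 semitones (a whole step narrower than major) the quality is diminished.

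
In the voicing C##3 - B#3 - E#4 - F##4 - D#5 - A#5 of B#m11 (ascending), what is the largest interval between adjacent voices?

minor seventh

Adjacent intervals: C##3→B#3 = minor seventh; B#3→E#4 = perfect fourth; E#4→F##4 = major second; F##4→D#5 = minor sixth; D#5→A#5 = perfect fifth.
The largest is C##3 to B#3, a minor seventh (10 semitones).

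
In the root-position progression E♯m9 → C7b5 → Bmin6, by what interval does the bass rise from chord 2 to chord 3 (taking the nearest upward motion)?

The roots are C and B.
From C to B is 11 semitones, exactly the major seventh.

major seventh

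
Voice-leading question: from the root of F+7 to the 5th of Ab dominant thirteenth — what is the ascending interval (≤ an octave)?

minor seventh

F+7 has F as its root, and Ab dominant thirteenth has Eb as its 5th.
From F to Eb: 10 semitones over a seventh = minor.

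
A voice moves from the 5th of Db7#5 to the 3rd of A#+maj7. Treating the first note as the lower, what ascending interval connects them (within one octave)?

The 5th of Db7#5 is A; the 3rd of A#+maj7 is C##.
A up to C## is 5 semitones, a half step wider than a major third, so the interval is augmented.

augmented third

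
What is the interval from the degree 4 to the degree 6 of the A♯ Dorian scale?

major third

A♯ dorian: A♯ B♯ C♯ D♯ E♯ F𝄪 G♯.
The degree 4 is D♯ and the degree 6 is F𝄪.
D♯ up to F𝄪 spans 3 letter names and 4 semitones — a major third.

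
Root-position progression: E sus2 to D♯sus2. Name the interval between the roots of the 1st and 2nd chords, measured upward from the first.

The roots are E and D♯.
Counting 7 letters and 11 half steps from E gives a major seventh.

M7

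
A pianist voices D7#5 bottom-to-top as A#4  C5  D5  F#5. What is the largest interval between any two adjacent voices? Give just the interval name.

major third

Adjacent intervals: A#4→C5 = diminished third; C5→D5 = major second; D5→F#5 = major third.
The largest is D5 to F#5, a major third (4 semitones).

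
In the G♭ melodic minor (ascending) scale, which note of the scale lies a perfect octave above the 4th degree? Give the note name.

The scale is G♭ A♭ B𝄫 C♭ D♭ E♭ F.
The 4th degree is C♭; a perfect octave above that is C♭ — scale degree 4.

Cb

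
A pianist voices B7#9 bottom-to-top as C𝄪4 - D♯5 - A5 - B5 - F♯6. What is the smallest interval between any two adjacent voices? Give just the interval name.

Adjacent intervals: C𝄪4→D♯5 = minor ninth; D♯5→A5 = diminished fifth; A5→B5 = major second; B5→F♯6 = perfect fifth.
The smallest is A5 to B5, a major second (2 semitones).

major second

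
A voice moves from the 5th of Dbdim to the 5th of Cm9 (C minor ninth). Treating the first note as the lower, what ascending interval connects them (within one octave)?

augmented 7th

The 5th of Dbdim is Abb; the 5th of Cm9 (C minor ninth) is G.
From Abb to G: 12 semitones over a seventh = augmented.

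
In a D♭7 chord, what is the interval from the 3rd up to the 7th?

D♭7 (D♭ dominant seventh) is spelled D♭, F, A♭, C♭.
So we need the interval from F up to C♭.
F up to C♭ is 6 semitones, a half step narrower than a perfect fifth, so the interval is diminished.

d5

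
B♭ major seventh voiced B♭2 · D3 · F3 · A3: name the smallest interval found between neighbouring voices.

m3

Adjacent intervals: B♭2→D3 = major third; D3→F3 = minor third; F3→A3 = major third.
The smallest is D3 to F3, a minor third (3 semitones).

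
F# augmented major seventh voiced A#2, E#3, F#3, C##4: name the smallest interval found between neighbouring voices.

Adjacent intervals: A#2→E#3 = perfect fifth; E#3→F#3 = minor second; F#3→C##4 = augmented fifth.
The smallest is E#3 to F#3, a minor second (1 semitone).

minor second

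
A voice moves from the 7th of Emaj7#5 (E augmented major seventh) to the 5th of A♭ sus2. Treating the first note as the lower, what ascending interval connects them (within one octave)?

diminished second

The 7th of Emaj7#5 (E augmented major seventh) is D♯; the 5th of A♭ sus2 is E♭.
From D♯ to E♭: 0 semitones over a second = diminished.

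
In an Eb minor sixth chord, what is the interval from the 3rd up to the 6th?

Spelling the chord: Eb-Gb-Bb-C.
3rd = Gb; 6th = C.
From Gb to C: 6 semitones over a fourth = augmented.

augmented 4th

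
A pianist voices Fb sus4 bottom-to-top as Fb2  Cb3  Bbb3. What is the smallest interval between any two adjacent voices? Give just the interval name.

perfect fifth

Adjacent intervals: Fb2→Cb3 = perfect fifth; Cb3→Bbb3 = minor seventh.
The smallest is Fb2 to Cb3, a perfect fifth (7 semitones).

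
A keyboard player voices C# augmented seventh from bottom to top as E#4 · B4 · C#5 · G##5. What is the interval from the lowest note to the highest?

M10

The outer voices are E#4 and G##5.
From E# to G## is 16 semitones, exactly the major tenth.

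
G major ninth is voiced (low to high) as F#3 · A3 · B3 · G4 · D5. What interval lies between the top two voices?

Those voices are G4 and D5.
G up to D spans 5 letter names and 7 semitones — a perfect fifth.

perfect 5th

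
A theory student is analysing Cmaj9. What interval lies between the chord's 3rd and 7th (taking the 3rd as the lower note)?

The chord tones of Cmaj9 (C major ninth) are C–E–G–B–D.
3rd = E; 7th = B.
Counting 5 letters and 7 half steps from E gives a perfect fifth.

perfect fifth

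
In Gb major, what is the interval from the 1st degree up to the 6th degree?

Spelling Gb major: Gb Ab Bb Cb Db Eb F.
That puts Gb below Eb.
Counting 6 letters and 9 half steps from Gb gives a major sixth.

major 6th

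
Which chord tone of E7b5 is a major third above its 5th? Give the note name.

Spelling the chord: E-G♯-B♭-D.
The 5th is B♭. A major third above B♭ is D.
D is the chord's 7th.

D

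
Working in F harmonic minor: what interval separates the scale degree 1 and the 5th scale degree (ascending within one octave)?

Spelling F harmonic minor: F G A♭ B♭ C D♭ E.
That puts F below C.
Counting 5 letters and 7 half steps from F gives a perfect fifth.

perfect fifth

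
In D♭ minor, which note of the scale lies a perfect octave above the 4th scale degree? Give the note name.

The scale is D♭ E♭ F♭ G♭ A♭ B𝄫 C♭.
The 4th scale degree is G♭; a perfect octave above that is G♭ — scale degree 4.

Gb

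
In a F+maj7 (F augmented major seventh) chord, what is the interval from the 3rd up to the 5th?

Spelling the chord: F, A, C#, E.
That puts A below C#.
From A to C# is 4 semitones, exactly the major third.

major third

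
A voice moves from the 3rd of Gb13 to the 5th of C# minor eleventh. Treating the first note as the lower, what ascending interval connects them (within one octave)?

The 3rd of Gb13 is Bb; the 5th of C# minor eleventh is G#.
From Bb to G#: 10 semitones over a sixth = augmented.

augmented sixth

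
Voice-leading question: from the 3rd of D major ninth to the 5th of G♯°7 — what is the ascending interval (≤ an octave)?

minor sixth

D major ninth has F♯ as its 3rd, and G♯°7 has D as its 5th.
F♯ up to D is 8 semitones, a half step narrower than a major sixth, so the interval is minor.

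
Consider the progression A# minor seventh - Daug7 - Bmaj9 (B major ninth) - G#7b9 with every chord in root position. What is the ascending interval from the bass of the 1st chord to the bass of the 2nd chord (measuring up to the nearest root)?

d4

The roots are A# and D.
A# up to D is 4 semitones, a half step narrower than a perfect fourth, so the interval is diminished.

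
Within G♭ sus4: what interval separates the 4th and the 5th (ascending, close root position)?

G♭ sus4: G♭–C♭–D♭.
The 4th is C♭ and the 5th is D♭.
C♭ up to D♭ spans 2 letter names and 2 semitones — a major second.

major second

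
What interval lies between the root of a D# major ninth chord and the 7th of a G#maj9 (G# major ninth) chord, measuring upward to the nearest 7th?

The root of D# major ninth is D#; the 7th of G#maj9 (G# major ninth) is F##.
From D# to F## is 4 semitones, exactly the major third.

major third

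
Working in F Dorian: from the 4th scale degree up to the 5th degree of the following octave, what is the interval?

Spelling F Dorian: F G Ab Bb C D Eb.
That puts Bb below C.
From Bb to C is 14 semitones, exactly the major ninth.

major 9th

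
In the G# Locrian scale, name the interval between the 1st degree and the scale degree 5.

G# locrian: G# A B C# D E F#.
That puts G# below D.
G# up to D is 6 semitones, a half step narrower than a perfect fifth, so the interval is diminished.

diminished fifth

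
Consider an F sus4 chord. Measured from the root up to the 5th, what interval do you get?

perfect fifth

Spelling the chord: F–Bb–C.
That puts F below C.
F up to C spans 5 letter names and 7 semitones — a perfect fifth.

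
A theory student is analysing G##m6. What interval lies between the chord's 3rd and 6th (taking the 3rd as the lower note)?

G##m6: G## B# D## E##.
The 3rd is B# and the 6th is E##.
4 letter names make it a fourth; at 6 semitones (a half step wider than perfect) the quality is augmented.

augmented 4th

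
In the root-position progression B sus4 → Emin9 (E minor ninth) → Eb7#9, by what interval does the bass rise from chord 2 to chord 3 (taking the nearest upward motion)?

diminished octave

The roots are E and Eb.
8 letter names make it an octave; at 11 semitones (a half step narrower than perfect) the quality is diminished.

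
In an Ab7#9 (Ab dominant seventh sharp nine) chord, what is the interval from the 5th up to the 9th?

The chord tones of Ab7#9 (Ab dominant seventh sharp nine) are Ab–C–Eb–Gb–B.
So we need the interval from Eb up to B.
Eb up to B is 8 semitones, a half step wider than a perfect fifth, so the interval is augmented.

augmented 5th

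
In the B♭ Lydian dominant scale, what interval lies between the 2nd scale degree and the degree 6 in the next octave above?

perfect 12th

Spelling the B♭ Lydian dominant scale: B♭ C D E F G A♭.
That puts C below G.
Counting 12 letters and 19 half steps from C gives a perfect twelfth.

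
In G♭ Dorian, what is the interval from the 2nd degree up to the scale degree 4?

G♭ dorian: G♭ A♭ B𝄫 C♭ D♭ E♭ F♭.
2nd degree = A♭; scale degree 4 = C♭.
A♭ up to C♭ is 3 semitones, a half step narrower than a major third, so the interval is minor.

minor third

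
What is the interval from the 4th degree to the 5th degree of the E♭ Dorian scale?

major second

Spelling the E♭ Dorian scale: E♭ F G♭ A♭ B♭ C D♭.
So we need the interval from A♭ up to B♭.
A♭ up to B♭ spans 2 letter names and 2 semitones — a major second.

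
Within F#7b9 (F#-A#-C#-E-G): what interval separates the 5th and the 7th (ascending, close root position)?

So we need the interval from C# up to E.
C# up to E is 3 semitones, a half step narrower than a major third, so the interval is minor.

minor third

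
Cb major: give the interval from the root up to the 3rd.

major 3rd

Cbmaj is spelled Cb–Eb–Gb.
That puts Cb below Eb.
Cb up to Eb spans 3 letter names and 4 semitones — a major third.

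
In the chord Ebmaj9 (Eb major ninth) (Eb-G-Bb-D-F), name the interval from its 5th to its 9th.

perfect fifth

5th = Bb; 9th = F.
From Bb to F is 7 semitones, exactly the perfect fifth.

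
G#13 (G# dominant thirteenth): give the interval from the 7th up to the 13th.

major seventh

The chord tones of G#13 (G# dominant thirteenth) are G#-B#-D#-F#-A#-E#.
7th = F#; 13th = E#.
F# up to E# spans 7 letter names and 11 semitones — a major seventh.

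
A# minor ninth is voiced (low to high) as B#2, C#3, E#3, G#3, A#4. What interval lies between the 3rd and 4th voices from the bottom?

Those voices are E#3 and G#3.
3 letter names make it a third; at 3 semitones (a half step narrower than major) the quality is minor.

minor 3rd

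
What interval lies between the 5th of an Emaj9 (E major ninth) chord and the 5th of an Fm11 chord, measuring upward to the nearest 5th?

Emaj9 (E major ninth) has B as its 5th, and Fm11 has C as its 5th.
2 letter names make it a second; at 1 semitone (a half step narrower than major) the quality is minor.

minor 2nd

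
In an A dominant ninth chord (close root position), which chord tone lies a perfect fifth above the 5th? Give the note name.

B

The chord tones of A dominant ninth are A-C#-E-G-B.
The 5th is E. A perfect fifth above E is B.
B is the chord's 9th.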